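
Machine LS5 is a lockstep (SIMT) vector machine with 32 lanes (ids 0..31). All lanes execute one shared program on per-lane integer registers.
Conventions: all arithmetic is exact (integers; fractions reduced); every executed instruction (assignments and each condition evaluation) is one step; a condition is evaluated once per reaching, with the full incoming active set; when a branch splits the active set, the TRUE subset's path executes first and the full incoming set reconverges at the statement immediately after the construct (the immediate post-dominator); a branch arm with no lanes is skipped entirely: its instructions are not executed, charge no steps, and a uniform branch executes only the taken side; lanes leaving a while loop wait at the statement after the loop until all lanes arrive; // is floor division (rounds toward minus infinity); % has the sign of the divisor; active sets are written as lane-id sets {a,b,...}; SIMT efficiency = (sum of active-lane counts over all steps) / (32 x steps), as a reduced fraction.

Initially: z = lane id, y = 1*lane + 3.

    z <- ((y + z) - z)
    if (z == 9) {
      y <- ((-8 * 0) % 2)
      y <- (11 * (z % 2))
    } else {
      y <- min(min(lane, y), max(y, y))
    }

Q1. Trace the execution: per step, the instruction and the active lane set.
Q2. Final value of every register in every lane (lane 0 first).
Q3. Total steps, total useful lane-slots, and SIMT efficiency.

step 0: z <- ((y + z) - z)           {0,1,2,3,4,5,6,7,8,9,10,11,12,13,14,15,16,17,18,19,20,21,22,23,24,25,26,27,28,29,30,31}
step 1: eval (z == 9)                {0,1,2,3,4,5,6,7,8,9,10,11,12,13,14,15,16,17,18,19,20,21,22,23,24,25,26,27,28,29,30,31}
step 2: y <- ((-8 * 0) % 2)          {6}
step 3: y <- (11 * (z % 2))          {6}
step 4: y <- min(min(lane, y), max(y, y)) {0,1,2,3,4,5,7,8,9,10,11,12,13,14,15,16,17,18,19,20,21,22,23,24,25,26,27,28,29,30,31}

Answer: 5 steps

z: 3,4,5,6,7,8,9,10,11,12,13,14,15,16,17,18,19,20,21,22,23,24,25,26,27,28,29,30,31,32,33,34
y: 0,1,2,3,4,5,11,7,8,9,10,11,12,13,14,15,16,17,18,19,20,21,22,23,24,25,26,27,28,29,30,31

steps = 5; useful = 97; efficiency = 97/160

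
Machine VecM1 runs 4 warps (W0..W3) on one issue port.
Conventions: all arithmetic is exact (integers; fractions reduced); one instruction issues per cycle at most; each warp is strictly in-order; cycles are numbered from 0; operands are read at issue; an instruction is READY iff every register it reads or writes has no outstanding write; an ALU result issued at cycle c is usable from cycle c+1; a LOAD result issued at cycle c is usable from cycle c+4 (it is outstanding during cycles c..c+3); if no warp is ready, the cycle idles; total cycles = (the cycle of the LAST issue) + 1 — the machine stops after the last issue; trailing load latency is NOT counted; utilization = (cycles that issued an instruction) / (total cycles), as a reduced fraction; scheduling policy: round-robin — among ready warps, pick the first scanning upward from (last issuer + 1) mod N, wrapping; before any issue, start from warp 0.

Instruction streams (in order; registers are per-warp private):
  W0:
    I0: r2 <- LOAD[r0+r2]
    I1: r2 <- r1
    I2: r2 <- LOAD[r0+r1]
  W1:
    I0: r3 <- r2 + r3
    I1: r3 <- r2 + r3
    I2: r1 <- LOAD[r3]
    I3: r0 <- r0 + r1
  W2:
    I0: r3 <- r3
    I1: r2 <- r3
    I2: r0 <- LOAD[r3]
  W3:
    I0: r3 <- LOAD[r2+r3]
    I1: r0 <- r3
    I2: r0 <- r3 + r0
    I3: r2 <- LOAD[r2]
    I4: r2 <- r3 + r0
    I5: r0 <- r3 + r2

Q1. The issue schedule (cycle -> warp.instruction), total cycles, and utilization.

cycle 0: W0.I0
cycle 1: W1.I0
cycle 2: W2.I0
cycle 3: W3.I0
cycle 4: W0.I1
cycle 5: W1.I1
cycle 6: W2.I1
cycle 7: W3.I1
cycle 8: W0.I2
cycle 9: W1.I2
cycle 10: W2.I2
cycle 11: W3.I2
cycle 12: W3.I3
cycle 13: W1.I3
cycle 14: idle
cycle 15: idle
cycle 16: W3.I4
cycle 17: W3.I5

Answer: 18 cycles, utilization 8/9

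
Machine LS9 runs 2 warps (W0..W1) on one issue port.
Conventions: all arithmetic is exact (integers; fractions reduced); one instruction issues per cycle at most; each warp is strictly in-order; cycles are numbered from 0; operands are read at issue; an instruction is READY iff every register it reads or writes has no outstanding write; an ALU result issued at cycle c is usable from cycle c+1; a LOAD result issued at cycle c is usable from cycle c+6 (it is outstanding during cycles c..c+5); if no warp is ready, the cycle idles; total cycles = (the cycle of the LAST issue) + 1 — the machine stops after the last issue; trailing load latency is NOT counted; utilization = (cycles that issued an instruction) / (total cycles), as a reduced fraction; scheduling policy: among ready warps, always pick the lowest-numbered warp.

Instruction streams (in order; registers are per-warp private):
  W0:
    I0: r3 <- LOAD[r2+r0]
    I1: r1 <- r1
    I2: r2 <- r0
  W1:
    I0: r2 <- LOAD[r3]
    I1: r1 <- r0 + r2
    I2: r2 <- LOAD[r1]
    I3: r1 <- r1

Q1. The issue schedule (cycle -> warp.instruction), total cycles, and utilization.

cycle 0: W0.I0
cycle 1: W0.I1
cycle 2: W0.I2
cycle 3: W1.I0
cycle 4: idle
cycle 5: idle
cycle 6: idle
cycle 7: idle
cycle 8: idle
cycle 9: W1.I1
cycle 10: W1.I2
cycle 11: W1.I3

Answer: 12 cycles, utilization 7/12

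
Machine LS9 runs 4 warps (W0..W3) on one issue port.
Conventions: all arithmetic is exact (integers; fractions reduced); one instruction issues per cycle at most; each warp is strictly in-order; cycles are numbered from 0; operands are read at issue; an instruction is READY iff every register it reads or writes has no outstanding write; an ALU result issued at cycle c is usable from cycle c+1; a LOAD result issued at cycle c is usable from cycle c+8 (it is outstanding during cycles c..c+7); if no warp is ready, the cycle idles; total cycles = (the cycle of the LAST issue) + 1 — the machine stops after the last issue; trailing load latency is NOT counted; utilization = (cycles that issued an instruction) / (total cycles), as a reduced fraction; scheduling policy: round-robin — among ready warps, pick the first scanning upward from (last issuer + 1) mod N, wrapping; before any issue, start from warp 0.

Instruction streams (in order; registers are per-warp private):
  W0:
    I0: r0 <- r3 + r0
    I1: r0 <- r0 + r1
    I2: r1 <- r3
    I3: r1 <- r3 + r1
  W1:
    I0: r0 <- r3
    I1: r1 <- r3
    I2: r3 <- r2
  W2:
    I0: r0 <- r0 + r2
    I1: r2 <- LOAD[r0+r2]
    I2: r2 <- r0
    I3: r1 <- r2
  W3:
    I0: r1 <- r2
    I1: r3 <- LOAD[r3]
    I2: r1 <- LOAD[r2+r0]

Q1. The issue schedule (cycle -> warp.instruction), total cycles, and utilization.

cycle 0: W0.I0
cycle 1: W1.I0
cycle 2: W2.I0
cycle 3: W3.I0
cycle 4: W0.I1
cycle 5: W1.I1
cycle 6: W2.I1
cycle 7: W3.I1
cycle 8: W0.I2
cycle 9: W1.I2
cycle 10: W3.I2
cycle 11: W0.I3
cycle 12: idle
cycle 13: idle
cycle 14: W2.I2
cycle 15: W2.I3

Answer: 16 cycles, utilization 7/8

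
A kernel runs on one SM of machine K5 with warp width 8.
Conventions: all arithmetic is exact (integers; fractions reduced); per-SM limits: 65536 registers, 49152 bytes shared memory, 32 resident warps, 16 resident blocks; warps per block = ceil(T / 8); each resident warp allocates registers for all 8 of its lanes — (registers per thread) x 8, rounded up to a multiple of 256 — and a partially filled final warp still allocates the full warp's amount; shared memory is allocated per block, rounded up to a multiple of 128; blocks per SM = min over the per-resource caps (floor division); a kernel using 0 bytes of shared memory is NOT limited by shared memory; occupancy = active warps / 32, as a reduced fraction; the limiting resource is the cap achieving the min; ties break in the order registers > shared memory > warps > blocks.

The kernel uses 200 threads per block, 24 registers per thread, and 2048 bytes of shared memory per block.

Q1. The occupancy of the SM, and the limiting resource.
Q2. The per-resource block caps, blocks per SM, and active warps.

Answer: occupancy 25/32, limited by warps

registers: 10 blocks
shared memory: 24 blocks
warps: 1 block
blocks: 16 blocks

Answer: 1 block, 25 active warps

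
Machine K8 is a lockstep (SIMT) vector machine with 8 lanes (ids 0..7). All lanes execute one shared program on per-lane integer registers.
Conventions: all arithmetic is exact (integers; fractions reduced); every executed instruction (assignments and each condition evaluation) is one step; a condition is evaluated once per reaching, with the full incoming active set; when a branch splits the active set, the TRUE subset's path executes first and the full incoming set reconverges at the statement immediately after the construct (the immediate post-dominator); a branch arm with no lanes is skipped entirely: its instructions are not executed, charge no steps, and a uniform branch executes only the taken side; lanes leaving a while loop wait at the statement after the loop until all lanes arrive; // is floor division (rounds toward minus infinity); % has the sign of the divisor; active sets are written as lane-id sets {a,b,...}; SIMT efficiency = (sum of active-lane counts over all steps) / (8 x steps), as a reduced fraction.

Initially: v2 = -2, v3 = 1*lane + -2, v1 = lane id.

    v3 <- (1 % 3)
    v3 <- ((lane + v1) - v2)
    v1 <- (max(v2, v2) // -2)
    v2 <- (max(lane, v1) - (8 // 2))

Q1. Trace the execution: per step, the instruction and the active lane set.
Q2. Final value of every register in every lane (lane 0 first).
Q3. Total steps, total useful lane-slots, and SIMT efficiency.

step 0: v3 <- (1 % 3)                {0,1,2,3,4,5,6,7}
step 1: v3 <- ((lane + v1) - v2)     {0,1,2,3,4,5,6,7}
step 2: v1 <- (max(v2, v2) // -2)    {0,1,2,3,4,5,6,7}
step 3: v2 <- (max(lane, v1) - (8 // 2)) {0,1,2,3,4,5,6,7}

Answer: 4 steps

v2: -3,-3,-2,-1,0,1,2,3
v3: 2,4,6,8,10,12,14,16
v1: 1,1,1,1,1,1,1,1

steps = 4; useful = 32; efficiency = 32/32 = 1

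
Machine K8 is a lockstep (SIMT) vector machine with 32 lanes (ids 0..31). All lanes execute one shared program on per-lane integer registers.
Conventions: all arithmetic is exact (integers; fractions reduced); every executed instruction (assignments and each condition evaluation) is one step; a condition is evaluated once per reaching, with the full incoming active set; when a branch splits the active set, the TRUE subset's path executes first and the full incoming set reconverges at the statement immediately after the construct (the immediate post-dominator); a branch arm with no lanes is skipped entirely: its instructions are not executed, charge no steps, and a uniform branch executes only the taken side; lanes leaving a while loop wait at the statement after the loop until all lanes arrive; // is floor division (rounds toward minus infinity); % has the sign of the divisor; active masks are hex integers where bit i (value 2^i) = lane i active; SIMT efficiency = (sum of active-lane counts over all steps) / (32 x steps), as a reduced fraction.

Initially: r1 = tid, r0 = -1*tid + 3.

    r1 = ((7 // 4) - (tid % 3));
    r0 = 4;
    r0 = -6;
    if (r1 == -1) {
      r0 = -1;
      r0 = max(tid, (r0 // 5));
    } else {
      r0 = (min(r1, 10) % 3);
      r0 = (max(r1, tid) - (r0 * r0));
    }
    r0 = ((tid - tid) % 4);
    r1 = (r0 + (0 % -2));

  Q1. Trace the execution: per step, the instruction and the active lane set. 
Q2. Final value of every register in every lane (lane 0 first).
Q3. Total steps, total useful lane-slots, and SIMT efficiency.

step 0: r1 <- ((7 // 4) - (tid % 3)) 0xffffffff
step 1: r0 <- 4                      0xffffffff
step 2: r0 <- -6                     0xffffffff
step 3: eval (r1 == -1)              0xffffffff
step 4: r0 <- -1                     0x24924924
step 5: r0 <- max(tid, (r0 // 5))    0x24924924
step 6: r0 <- (min(r1, 10) % 3)      0xdb6db6db
step 7: r0 <- (max(r1, tid) - (r0 * r0)) 0xdb6db6db
step 8: r0 <- ((tid - tid) % 4)      0xffffffff
step 9: r1 <- (r0 + (0 % -2))        0xffffffff

Answer: 10 steps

r1: 0,0,0,0,0,0,0,0,0,0,0,0,0,0,0,0,0,0,0,0,0,0,0,0,0,0,0,0,0,0,0,0
r0: 0,0,0,0,0,0,0,0,0,0,0,0,0,0,0,0,0,0,0,0,0,0,0,0,0,0,0,0,0,0,0,0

steps = 10; useful = 256; efficiency = 256/320 = 4/5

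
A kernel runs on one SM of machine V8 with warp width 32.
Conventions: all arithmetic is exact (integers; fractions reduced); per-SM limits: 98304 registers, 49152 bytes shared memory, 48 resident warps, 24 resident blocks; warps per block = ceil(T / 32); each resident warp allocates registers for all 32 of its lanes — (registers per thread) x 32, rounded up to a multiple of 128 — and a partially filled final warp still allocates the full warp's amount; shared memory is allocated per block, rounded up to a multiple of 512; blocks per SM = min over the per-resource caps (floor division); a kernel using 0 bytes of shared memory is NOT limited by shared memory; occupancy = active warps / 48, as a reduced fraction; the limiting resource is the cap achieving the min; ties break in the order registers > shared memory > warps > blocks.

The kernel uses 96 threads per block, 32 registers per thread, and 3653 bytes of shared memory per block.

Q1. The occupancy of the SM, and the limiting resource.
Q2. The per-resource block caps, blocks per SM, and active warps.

Answer: occupancy 3/4, limited by shared memory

registers: 32 blocks
shared memory: 12 blocks
warps: 16 blocks
blocks: 24 blocks

Answer: 12 blocks, 36 active warps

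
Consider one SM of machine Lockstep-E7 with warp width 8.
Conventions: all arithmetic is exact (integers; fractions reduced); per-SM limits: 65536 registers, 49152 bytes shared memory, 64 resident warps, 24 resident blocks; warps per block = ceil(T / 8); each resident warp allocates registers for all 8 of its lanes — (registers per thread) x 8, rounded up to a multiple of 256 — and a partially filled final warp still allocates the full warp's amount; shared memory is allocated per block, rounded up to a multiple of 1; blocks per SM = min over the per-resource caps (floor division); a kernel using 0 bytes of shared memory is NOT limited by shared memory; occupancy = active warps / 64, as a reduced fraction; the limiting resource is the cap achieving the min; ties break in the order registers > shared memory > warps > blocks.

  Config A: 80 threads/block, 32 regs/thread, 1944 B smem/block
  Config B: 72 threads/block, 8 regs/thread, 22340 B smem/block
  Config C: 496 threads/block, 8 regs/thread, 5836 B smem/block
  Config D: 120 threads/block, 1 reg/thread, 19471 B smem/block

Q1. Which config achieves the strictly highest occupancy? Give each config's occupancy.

occupancies: A 15/16, B 9/32, C 31/32, D 15/32

Answer: C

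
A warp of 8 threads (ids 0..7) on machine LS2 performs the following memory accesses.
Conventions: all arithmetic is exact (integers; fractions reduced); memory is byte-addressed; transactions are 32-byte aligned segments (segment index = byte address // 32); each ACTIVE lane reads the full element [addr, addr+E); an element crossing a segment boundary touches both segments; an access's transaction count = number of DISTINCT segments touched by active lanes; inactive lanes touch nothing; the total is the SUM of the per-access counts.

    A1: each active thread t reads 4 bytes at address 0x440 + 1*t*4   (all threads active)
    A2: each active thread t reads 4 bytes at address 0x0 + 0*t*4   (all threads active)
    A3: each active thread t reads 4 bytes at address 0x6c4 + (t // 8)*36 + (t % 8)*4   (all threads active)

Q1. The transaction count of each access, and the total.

A1: 1 transaction
A2: 1 transaction
A3: 2 transactions

Answer: 1,1,2; total 4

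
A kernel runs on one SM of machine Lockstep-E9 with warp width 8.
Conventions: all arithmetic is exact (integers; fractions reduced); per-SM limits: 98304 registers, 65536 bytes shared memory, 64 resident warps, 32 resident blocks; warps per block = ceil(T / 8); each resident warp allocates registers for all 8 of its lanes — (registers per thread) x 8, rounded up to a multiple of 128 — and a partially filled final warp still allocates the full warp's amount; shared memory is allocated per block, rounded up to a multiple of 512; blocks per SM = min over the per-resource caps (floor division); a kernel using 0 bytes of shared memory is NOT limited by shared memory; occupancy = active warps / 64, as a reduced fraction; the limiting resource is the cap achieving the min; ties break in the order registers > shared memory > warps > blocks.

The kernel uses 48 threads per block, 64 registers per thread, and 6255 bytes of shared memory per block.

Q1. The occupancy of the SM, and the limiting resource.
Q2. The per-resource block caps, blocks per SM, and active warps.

Answer: occupancy 27/32, limited by shared memory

registers: 32 blocks
shared memory: 9 blocks
warps: 10 blocks
blocks: 32 blocks

Answer: 9 blocks, 54 active warps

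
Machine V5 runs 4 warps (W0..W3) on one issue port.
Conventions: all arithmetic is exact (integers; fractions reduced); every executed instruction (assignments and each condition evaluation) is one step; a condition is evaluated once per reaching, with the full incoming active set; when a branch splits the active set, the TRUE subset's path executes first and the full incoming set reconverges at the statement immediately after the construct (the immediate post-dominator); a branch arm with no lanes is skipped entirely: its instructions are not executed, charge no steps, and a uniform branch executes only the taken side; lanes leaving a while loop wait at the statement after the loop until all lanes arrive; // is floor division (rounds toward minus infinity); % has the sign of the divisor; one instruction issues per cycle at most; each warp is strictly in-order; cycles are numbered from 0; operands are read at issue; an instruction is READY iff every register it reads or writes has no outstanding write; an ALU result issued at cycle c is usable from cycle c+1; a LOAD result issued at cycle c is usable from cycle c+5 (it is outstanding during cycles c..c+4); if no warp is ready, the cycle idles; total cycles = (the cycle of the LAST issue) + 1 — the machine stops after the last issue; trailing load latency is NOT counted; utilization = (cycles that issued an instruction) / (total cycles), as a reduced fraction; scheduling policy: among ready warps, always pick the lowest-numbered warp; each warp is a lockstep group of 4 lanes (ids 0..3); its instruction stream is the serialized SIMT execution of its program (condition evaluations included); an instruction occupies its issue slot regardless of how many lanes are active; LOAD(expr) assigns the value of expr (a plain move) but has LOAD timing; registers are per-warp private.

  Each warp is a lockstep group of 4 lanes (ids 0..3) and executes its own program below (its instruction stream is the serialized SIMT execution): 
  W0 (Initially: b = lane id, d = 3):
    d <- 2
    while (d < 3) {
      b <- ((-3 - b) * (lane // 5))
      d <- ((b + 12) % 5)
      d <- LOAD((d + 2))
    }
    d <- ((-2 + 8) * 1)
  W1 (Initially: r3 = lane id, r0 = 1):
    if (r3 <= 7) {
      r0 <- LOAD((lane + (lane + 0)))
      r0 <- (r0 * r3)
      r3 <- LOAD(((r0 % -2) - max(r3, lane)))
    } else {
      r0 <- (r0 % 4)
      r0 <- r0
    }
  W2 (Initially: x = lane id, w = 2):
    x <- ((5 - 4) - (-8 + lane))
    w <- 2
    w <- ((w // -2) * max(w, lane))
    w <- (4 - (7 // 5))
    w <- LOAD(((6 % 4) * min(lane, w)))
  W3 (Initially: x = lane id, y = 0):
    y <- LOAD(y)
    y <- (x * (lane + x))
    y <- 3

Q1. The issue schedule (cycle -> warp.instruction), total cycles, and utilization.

cycle 0: W0.I0
cycle 1: W0.I1
cycle 2: W0.I2
cycle 3: W0.I3
cycle 4: W0.I4
cycle 5: W1.I0
cycle 6: W1.I1
cycle 7: W2.I0
cycle 8: W2.I1
cycle 9: W0.I5
cycle 10: W0.I6
cycle 11: W1.I2
cycle 12: W1.I3
cycle 13: W2.I2
cycle 14: W2.I3
cycle 15: W2.I4
cycle 16: W3.I0
cycle 17: idle
cycle 18: idle
cycle 19: idle
cycle 20: idle
cycle 21: W3.I1
cycle 22: W3.I2

Answer: 23 cycles, utilization 19/23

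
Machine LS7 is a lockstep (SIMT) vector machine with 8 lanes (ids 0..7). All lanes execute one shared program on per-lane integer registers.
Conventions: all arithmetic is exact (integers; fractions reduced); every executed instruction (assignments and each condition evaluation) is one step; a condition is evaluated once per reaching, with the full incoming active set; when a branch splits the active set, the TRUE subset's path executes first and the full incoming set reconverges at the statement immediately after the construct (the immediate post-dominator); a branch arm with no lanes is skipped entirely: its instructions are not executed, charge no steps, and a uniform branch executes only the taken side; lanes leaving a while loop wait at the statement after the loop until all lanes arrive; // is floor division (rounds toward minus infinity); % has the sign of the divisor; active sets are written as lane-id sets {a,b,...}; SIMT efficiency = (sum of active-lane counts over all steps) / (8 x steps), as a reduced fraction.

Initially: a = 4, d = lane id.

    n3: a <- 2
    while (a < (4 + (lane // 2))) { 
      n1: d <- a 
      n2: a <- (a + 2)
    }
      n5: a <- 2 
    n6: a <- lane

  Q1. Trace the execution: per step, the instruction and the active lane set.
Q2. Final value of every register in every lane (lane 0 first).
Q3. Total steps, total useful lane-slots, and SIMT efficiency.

step 0: a <- 2                       {0,1,2,3,4,5,6,7}
step 1: eval (a < (4 + (lane // 2))) {0,1,2,3,4,5,6,7}
step 2: d <- a                       {0,1,2,3,4,5,6,7}
step 3: a <- (a + 2)                 {0,1,2,3,4,5,6,7}
step 4: eval (a < (4 + (lane // 2))) {0,1,2,3,4,5,6,7}
step 5: d <- a                       {2,3,4,5,6,7}
step 6: a <- (a + 2)                 {2,3,4,5,6,7}
step 7: eval (a < (4 + (lane // 2))) {2,3,4,5,6,7}
step 8: d <- a                       {6,7}
step 9: a <- (a + 2)                 {6,7}
step 10: eval (a < (4 + (lane // 2))) {6,7}
step 11: a <- 2                       {0,1,2,3,4,5,6,7}
step 12: a <- lane                    {0,1,2,3,4,5,6,7}

Answer: 13 steps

a: 0,1,2,3,4,5,6,7
d: 2,2,4,4,4,4,6,6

steps = 13; useful = 80; efficiency = 80/104 = 10/13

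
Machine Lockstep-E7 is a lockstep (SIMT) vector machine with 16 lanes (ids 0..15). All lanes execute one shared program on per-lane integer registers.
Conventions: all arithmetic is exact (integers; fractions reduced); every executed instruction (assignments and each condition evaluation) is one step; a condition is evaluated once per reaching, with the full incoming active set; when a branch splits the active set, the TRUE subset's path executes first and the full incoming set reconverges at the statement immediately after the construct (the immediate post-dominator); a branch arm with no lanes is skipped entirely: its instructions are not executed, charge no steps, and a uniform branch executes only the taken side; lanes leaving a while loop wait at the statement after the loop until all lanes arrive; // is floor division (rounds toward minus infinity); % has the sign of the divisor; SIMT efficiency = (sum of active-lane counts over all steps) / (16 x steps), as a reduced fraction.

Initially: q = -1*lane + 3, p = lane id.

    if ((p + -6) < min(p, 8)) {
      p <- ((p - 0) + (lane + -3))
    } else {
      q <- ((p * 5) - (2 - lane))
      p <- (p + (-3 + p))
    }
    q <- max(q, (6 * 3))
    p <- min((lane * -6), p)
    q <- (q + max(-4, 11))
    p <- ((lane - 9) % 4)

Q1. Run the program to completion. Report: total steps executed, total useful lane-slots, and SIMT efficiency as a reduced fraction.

Answer: 8 steps, 98 useful, 49/64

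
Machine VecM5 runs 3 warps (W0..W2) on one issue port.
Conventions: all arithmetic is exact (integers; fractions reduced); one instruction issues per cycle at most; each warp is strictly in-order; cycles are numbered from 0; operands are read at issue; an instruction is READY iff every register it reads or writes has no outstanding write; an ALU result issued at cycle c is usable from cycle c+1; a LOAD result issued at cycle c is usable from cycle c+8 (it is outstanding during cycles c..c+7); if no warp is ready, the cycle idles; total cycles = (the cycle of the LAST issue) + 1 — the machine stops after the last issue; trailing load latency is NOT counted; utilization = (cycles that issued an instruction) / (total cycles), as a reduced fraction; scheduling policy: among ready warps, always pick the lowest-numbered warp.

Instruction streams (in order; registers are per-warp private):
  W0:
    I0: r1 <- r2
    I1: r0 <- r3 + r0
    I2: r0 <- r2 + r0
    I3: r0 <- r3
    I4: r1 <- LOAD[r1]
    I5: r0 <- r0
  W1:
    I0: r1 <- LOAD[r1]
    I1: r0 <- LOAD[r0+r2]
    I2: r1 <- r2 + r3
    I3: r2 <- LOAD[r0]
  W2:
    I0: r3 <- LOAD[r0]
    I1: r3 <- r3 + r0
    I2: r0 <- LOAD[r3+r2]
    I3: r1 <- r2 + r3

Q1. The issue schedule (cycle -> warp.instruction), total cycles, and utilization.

cycle 0: W0.I0
cycle 1: W0.I1
cycle 2: W0.I2
cycle 3: W0.I3
cycle 4: W0.I4
cycle 5: W0.I5
cycle 6: W1.I0
cycle 7: W1.I1
cycle 8: W2.I0
cycle 9: idle
cycle 10: idle
cycle 11: idle
cycle 12: idle
cycle 13: idle
cycle 14: W1.I2
cycle 15: W1.I3
cycle 16: W2.I1
cycle 17: W2.I2
cycle 18: W2.I3

Answer: 19 cycles, utilization 14/19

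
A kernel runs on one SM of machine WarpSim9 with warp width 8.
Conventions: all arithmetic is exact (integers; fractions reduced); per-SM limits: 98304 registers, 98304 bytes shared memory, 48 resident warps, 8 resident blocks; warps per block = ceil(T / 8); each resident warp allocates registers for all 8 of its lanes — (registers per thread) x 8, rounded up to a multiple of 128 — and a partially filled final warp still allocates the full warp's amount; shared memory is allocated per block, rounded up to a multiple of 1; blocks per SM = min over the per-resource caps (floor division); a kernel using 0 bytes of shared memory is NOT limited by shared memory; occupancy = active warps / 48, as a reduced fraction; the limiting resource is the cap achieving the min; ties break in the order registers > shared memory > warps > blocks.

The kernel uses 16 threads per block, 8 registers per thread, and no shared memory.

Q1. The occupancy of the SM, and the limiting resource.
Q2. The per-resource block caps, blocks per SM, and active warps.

Answer: occupancy 1/3, limited by blocks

registers: 384 blocks
shared memory: no limit (kernel uses none)
warps: 24 blocks
blocks: 8 blocks

Answer: 8 blocks, 16 active warps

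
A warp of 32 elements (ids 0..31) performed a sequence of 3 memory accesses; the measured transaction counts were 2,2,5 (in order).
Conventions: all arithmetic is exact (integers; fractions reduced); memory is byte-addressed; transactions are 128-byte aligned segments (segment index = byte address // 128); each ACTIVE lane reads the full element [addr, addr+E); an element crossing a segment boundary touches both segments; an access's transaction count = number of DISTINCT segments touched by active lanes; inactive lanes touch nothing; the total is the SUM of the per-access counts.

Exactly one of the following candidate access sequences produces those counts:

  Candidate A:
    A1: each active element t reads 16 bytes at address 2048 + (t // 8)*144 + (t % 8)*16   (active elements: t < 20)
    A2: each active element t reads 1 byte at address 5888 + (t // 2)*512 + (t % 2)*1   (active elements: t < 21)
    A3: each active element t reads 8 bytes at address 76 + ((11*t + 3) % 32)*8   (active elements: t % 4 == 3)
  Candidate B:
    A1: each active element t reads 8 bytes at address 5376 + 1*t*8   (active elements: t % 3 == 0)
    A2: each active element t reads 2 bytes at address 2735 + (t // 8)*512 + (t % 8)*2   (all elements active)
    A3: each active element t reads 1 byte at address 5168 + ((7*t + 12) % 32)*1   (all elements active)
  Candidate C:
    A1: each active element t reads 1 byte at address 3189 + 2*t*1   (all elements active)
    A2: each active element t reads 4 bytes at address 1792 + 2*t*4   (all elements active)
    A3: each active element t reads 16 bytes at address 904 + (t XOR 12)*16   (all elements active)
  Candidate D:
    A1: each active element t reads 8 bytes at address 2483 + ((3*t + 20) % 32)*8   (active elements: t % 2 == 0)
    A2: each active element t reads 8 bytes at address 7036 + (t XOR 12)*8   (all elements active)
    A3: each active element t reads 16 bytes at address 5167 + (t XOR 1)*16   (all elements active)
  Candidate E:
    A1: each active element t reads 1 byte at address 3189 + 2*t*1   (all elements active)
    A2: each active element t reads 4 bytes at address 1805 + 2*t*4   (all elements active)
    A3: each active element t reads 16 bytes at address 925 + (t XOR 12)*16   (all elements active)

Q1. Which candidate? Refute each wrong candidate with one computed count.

A: A1 gives 3 transactions, not 2
B: A2 gives 4 transactions, not 2
D: A1 gives 3 transactions, not 2
E: A2 gives 3 transactions, not 2
C: all counts match (2,2,5)

Answer: C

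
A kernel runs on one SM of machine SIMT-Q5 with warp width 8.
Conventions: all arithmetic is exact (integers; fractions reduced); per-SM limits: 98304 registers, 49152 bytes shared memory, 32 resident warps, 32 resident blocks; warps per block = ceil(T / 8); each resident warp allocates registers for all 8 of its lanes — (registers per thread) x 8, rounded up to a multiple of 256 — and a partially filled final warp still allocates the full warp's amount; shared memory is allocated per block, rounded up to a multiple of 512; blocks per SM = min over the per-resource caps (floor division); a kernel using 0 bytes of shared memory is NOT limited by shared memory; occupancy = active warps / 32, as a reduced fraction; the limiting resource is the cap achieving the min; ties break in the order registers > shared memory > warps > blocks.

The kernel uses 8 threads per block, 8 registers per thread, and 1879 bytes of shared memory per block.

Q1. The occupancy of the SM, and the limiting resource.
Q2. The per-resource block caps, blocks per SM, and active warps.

Answer: occupancy 3/4, limited by shared memory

registers: 384 blocks
shared memory: 24 blocks
warps: 32 blocks
blocks: 32 blocks

Answer: 24 blocks, 24 active warps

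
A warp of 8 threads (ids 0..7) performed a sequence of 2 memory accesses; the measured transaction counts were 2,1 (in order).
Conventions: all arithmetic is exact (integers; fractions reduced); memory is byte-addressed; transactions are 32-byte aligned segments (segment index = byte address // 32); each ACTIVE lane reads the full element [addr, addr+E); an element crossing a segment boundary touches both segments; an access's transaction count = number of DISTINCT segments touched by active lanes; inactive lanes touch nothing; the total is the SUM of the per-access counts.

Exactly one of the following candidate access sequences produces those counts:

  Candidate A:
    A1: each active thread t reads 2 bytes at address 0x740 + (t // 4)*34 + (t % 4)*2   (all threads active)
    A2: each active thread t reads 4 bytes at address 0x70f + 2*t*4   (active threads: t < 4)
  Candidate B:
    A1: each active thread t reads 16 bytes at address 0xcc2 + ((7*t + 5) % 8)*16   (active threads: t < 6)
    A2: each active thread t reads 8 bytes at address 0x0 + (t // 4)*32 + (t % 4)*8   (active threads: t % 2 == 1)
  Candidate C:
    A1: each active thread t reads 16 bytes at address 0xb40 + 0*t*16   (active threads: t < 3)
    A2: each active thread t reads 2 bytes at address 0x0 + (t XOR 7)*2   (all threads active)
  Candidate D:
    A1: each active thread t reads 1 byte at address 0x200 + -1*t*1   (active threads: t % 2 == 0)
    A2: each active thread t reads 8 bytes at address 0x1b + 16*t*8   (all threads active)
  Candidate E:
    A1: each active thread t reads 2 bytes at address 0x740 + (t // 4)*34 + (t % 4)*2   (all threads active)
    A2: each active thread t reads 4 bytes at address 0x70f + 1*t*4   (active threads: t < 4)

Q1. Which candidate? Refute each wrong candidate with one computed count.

A: A2 gives 2 transactions, not 1
B: A1 gives 4 transactions, not 2
C: A1 gives 1 transaction, not 2
D: A2 gives 16 transactions, not 1
E: all counts match (2,1)

Answer: E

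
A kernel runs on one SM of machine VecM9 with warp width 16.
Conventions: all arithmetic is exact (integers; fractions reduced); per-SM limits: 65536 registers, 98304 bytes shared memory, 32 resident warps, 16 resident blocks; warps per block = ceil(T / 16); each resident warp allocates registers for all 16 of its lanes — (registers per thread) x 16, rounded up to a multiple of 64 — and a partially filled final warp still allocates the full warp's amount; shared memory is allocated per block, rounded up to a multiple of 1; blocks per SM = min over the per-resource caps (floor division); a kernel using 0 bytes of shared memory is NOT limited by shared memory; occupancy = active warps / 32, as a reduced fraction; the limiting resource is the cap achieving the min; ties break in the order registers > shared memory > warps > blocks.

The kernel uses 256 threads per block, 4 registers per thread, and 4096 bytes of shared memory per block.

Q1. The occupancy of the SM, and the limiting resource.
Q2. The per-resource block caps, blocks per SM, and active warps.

Answer: occupancy 1, limited by warps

registers: 64 blocks
shared memory: 24 blocks
warps: 2 blocks
blocks: 16 blocks

Answer: 2 blocks, 32 active warps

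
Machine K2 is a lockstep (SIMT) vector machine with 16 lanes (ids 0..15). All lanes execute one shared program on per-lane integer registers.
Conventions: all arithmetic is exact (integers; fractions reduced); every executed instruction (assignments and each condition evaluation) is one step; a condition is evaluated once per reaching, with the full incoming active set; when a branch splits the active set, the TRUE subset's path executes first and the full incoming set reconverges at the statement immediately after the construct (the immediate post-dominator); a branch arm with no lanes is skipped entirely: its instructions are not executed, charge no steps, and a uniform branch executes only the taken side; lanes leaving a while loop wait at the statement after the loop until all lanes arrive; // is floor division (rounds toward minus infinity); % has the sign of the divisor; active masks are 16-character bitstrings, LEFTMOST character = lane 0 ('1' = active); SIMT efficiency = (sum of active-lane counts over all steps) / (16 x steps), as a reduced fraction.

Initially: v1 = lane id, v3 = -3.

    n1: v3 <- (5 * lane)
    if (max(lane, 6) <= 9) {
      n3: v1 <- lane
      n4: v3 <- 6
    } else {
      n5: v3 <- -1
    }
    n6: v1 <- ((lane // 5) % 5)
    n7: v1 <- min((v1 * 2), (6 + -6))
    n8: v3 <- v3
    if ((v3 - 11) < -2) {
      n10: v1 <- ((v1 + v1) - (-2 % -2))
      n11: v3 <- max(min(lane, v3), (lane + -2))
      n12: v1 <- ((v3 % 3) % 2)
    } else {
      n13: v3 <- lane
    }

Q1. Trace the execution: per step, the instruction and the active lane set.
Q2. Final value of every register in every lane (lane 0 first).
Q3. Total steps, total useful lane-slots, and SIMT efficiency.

step 0: v3 <- (5 * lane)             1111111111111111
step 1: eval (max(lane, 6) <= 9)     1111111111111111
step 2: v1 <- lane                   1111111111000000
step 3: v3 <- 6                      1111111111000000
step 4: v3 <- -1                     0000000000111111
step 5: v1 <- ((lane // 5) % 5)      1111111111111111
step 6: v1 <- min((v1 * 2), (6 + -6)) 1111111111111111
step 7: v3 <- v3                     1111111111111111
step 8: eval ((v3 - 11) < -2)        1111111111111111
step 9: v1 <- ((v1 + v1) - (-2 % -2)) 1111111111111111
step 10: v3 <- max(min(lane, v3), (lane + -2)) 1111111111111111
step 11: v1 <- ((v3 % 3) % 2)         1111111111111111

Answer: 12 steps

v1: 0,1,0,0,1,0,0,0,0,1,0,0,1,0,0,1
v3: 0,1,2,3,4,5,6,6,6,7,8,9,10,11,12,13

steps = 12; useful = 170; efficiency = 170/192 = 85/96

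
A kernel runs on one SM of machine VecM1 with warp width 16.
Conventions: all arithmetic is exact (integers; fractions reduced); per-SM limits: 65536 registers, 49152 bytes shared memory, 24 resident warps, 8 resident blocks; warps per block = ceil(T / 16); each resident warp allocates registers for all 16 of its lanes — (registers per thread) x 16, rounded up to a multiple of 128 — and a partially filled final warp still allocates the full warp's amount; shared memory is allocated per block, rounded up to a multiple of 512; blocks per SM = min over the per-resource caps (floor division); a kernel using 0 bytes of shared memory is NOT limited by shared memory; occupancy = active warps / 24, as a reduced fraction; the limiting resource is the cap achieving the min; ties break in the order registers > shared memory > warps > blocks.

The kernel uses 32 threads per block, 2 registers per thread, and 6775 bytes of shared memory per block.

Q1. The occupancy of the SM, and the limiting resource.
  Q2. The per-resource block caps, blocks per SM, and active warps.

Answer: occupancy 1/2, limited by shared memory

registers: 256 blocks
shared memory: 6 blocks
warps: 12 blocks
blocks: 8 blocks

Answer: 6 blocks, 12 active warps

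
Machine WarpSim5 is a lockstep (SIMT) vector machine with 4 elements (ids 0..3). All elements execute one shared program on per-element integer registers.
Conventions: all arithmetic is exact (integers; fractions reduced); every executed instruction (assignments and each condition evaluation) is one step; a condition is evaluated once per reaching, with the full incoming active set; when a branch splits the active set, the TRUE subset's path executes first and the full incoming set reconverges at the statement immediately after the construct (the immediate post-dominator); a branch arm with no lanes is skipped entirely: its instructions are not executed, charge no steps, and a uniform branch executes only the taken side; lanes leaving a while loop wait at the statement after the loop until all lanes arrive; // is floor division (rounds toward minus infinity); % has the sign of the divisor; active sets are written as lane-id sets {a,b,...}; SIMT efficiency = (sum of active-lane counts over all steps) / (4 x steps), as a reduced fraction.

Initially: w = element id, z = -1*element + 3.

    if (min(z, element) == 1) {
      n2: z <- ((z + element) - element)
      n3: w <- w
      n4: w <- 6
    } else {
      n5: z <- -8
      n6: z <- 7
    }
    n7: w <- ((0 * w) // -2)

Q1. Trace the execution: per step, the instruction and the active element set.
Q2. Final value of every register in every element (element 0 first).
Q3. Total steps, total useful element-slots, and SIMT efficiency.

step 0: eval (min(z, element) == 1)  {0,1,2,3}
step 1: z <- ((z + element) - element) {1,2}
step 2: w <- w                       {1,2}
step 3: w <- 6                       {1,2}
step 4: z <- -8                      {0,3}
step 5: z <- 7                       {0,3}
step 6: w <- ((0 * w) // -2)         {0,1,2,3}

Answer: 7 steps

w: 0,0,0,0
z: 7,2,1,7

steps = 7; useful = 18; efficiency = 18/28 = 9/14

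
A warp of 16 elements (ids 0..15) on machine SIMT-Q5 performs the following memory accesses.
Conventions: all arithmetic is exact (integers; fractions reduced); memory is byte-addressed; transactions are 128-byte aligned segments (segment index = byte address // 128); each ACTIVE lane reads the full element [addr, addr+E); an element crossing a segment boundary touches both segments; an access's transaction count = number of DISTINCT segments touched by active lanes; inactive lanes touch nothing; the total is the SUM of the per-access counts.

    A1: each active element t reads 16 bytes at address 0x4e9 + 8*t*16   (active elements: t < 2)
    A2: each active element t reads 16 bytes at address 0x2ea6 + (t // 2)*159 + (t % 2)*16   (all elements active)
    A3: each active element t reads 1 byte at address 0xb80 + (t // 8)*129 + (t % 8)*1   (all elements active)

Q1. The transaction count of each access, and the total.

A1: 2 transactions
A2: 10 transactions
A3: 2 transactions

Answer: 2,10,2; total 14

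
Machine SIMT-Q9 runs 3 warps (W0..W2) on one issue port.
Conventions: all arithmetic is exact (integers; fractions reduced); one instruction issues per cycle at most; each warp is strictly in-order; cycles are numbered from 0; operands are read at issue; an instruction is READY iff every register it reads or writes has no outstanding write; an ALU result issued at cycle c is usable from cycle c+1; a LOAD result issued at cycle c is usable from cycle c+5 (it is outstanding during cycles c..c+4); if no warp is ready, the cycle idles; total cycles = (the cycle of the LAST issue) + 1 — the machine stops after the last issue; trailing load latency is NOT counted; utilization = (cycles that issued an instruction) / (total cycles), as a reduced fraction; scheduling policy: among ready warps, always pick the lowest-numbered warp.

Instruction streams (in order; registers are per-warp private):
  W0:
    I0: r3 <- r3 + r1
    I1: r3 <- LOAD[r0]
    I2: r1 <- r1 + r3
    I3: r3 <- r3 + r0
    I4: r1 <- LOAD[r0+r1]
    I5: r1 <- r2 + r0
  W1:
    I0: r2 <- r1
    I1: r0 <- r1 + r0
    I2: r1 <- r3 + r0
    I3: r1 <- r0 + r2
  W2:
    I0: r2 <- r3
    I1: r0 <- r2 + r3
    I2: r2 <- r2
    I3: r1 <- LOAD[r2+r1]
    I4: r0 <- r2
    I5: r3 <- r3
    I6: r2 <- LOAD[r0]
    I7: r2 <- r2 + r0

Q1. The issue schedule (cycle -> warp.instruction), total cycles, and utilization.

cycle 0: W0.I0
cycle 1: W0.I1
cycle 2: W1.I0
cycle 3: W1.I1
cycle 4: W1.I2
cycle 5: W1.I3
cycle 6: W0.I2
cycle 7: W0.I3
cycle 8: W0.I4
cycle 9: W2.I0
cycle 10: W2.I1
cycle 11: W2.I2
cycle 12: W2.I3
cycle 13: W0.I5
cycle 14: W2.I4
cycle 15: W2.I5
cycle 16: W2.I6
cycle 17: idle
cycle 18: idle
cycle 19: idle
cycle 20: idle
cycle 21: W2.I7

Answer: 22 cycles, utilization 9/11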